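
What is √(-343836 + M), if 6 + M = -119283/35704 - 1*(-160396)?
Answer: I*√58464186633242/17852 ≈ 428.31*I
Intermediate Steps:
M = 5726445277/35704 (M = -6 + (-119283/35704 - 1*(-160396)) = -6 + (-119283*1/35704 + 160396) = -6 + (-119283/35704 + 160396) = -6 + 5726659501/35704 = 5726445277/35704 ≈ 1.6039e+5)
√(-343836 + M) = √(-343836 + 5726445277/35704) = √(-6549875267/35704) = I*√58464186633242/17852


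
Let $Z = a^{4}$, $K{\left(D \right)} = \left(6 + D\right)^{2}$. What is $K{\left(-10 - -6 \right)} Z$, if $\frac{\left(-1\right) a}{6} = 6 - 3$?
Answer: $419904$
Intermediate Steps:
$a = -18$ ($a = - 6 \left(6 - 3\right) = \left(-6\right) 3 = -18$)
$Z = 104976$ ($Z = \left(-18\right)^{4} = 104976$)
$K{\left(-10 - -6 \right)} Z = \left(6 - 4\right)^{2} \cdot 104976 = 2^{2} \cdot 104976 = 4 \cdot 104976 = 419904$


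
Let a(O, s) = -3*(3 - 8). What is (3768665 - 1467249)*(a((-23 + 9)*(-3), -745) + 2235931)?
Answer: 5145841899536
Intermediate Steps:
a(O, s) = 15 (a(O, s) = -3*(-5) = 15)
(3768665 - 1467249)*(a((-23 + 9)*(-3), -745) + 2235931) = (3768665 - 1467249)*(15 + 2235931) = 2301416*2235946 = 5145841899536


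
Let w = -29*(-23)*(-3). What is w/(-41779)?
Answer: 2001/41779 ≈ 0.047895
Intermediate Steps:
w = -2001 (w = 667*(-3) = -2001)
w/(-41779) = -2001/(-41779) = -2001*(-1/41779) = 2001/41779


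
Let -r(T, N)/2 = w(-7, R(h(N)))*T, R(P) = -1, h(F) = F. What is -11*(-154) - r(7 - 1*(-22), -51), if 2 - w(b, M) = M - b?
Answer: 1462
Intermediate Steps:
w(b, M) = 2 + b - M (w(b, M) = 2 - (M - b) = 2 + (b - M) = 2 + b - M)
r(T, N) = 8*T (r(T, N) = -2*(2 - 7 - 1*(-1))*T = -2*(2 - 7 + 1)*T = -(-8)*T = 8*T)
-11*(-154) - r(7 - 1*(-22), -51) = -11*(-154) - 8*(7 - 1*(-22)) = 1694 - 8*(7 + 22) = 1694 - 8*29 = 1694 - 1*232 = 1694 - 232 = 1462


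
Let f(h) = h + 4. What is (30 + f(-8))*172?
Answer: 4472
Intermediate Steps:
f(h) = 4 + h
(30 + f(-8))*172 = (30 + (4 - 8))*172 = (30 - 4)*172 = 26*172 = 4472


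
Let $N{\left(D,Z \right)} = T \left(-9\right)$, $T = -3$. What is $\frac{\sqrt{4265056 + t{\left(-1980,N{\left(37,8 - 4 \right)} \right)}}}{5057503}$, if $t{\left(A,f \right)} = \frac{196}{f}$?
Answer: $\frac{2 \sqrt{86367531}}{45517527} \approx 0.00040834$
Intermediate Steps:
$N{\left(D,Z \right)} = 27$ ($N{\left(D,Z \right)} = \left(-3\right) \left(-9\right) = 27$)
$\frac{\sqrt{4265056 + t{\left(-1980,N{\left(37,8 - 4 \right)} \right)}}}{5057503} = \frac{\sqrt{4265056 + \frac{196}{27}}}{5057503} = \sqrt{4265056 + 196 \cdot \frac{1}{27}} \cdot \frac{1}{5057503} = \sqrt{4265056 + \frac{196}{27}} \cdot \frac{1}{5057503} = \sqrt{\frac{115156708}{27}} \cdot \frac{1}{5057503} = \frac{2 \sqrt{86367531}}{9} \cdot \frac{1}{5057503} = \frac{2 \sqrt{86367531}}{45517527}$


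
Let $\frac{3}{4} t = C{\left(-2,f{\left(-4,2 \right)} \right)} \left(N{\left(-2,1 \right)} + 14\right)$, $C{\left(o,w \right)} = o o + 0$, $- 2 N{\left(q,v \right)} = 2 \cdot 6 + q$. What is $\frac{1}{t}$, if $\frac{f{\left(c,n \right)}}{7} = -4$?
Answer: $\frac{1}{48} \approx 0.020833$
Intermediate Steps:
$N{\left(q,v \right)} = -6 - \frac{q}{2}$ ($N{\left(q,v \right)} = - \frac{2 \cdot 6 + q}{2} = - \frac{12 + q}{2} = -6 - \frac{q}{2}$)
$f{\left(c,n \right)} = -28$ ($f{\left(c,n \right)} = 7 \left(-4\right) = -28$)
$C{\left(o,w \right)} = o^{2}$ ($C{\left(o,w \right)} = o^{2} + 0 = o^{2}$)
$t = 48$ ($t = \frac{4 \left(-2\right)^{2} \left(\left(-6 - -1\right) + 14\right)}{3} = \frac{4 \cdot 4 \left(\left(-6 + 1\right) + 14\right)}{3} = \frac{4 \cdot 4 \left(-5 + 14\right)}{3} = \frac{4 \cdot 4 \cdot 9}{3} = \frac{4}{3} \cdot 36 = 48$)
$\frac{1}{t} = \frac{1}{48}$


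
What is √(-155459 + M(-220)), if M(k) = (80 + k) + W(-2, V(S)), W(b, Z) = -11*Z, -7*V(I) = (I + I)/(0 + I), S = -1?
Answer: 3*I*√847133/7 ≈ 394.46*I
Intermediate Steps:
V(I) = -2/7 (V(I) = -(I + I)/(7*(0 + I)) = -2*I/(7*I) = -⅐*2 = -2/7)
M(k) = 582/7 + k (M(k) = (80 + k) - 11*(-2/7) = (80 + k) + 22/7 = 582/7 + k)
√(-155459 + M(-220)) = √(-155459 + (582/7 - 220)) = √(-155459 - 958/7) = √(-1089171/7) = 3*I*√847133/7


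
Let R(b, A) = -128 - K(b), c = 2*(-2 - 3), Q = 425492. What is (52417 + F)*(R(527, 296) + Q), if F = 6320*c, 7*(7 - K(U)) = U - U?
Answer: -4586624531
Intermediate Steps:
K(U) = 7 (K(U) = 7 - (U - U)/7 = 7 - ⅐*0 = 7 + 0 = 7)
c = -10 (c = 2*(-5) = -10)
R(b, A) = -135 (R(b, A) = -128 - 1*7 = -128 - 7 = -135)
F = -63200 (F = 6320*(-10) = -63200)
(52417 + F)*(R(527, 296) + Q) = (52417 - 63200)*(-135 + 425492) = -10783*425357 = -4586624531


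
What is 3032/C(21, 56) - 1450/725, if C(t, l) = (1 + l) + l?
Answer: 2806/113 ≈ 24.832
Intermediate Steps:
C(t, l) = 1 + 2*l
3032/C(21, 56) - 1450/725 = 3032/(1 + 2*56) - 1450/725 = 3032/(1 + 112) - 1450*1/725 = 3032/113 - 2 = 2806/113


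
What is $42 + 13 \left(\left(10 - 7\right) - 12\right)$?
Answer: $-75$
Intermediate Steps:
$42 + 13 \left(\left(10 - 7\right) - 12\right) = 42 + 13 \left(3 - 12\right) = 42 + 13 \left(-9\right) = 42 - 117 = -75$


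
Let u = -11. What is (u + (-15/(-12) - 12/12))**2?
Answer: 1849/16 ≈ 115.56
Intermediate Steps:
(u + (-15/(-12) - 12/12))**2 = (-11 + (-15/(-12) - 12/12))**2 = (-11 + (-15*(-1/12) - 12*1/12))**2 = (-11 + (5/4 - 1))**2 = (-11 + 1/4)**2 = (-43/4)**2 = 1849/16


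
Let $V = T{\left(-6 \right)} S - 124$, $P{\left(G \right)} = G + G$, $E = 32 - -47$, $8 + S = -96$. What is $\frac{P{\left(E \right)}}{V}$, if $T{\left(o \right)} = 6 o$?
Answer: $\frac{79}{1810} \approx 0.043646$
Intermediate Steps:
$S = -104$ ($S = -8 - 96 = -104$)
$E = 79$ ($E = 32 + 47 = 79$)
$P{\left(G \right)} = 2 G$
$V = 3620$ ($V = 6 \left(-6\right) \left(-104\right) - 124 = \left(-36\right) \left(-104\right) - 124 = 3744 - 124 = 3620$)
$\frac{P{\left(E \right)}}{V} = \frac{2 \cdot 79}{3620} = 158 \cdot \frac{1}{3620} = \frac{79}{1810}$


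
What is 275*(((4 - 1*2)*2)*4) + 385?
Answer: 4785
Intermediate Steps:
275*(((4 - 1*2)*2)*4) + 385 = 275*(((4 - 2)*2)*4) + 385 = 275*((2*2)*4) + 385 = 275*(4*4) + 385 = 275*16 + 385 = 4400 + 385 = 4785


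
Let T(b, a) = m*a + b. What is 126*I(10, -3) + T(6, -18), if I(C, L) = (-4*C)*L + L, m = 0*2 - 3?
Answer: 14802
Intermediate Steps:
m = -3 (m = 0 - 3 = -3)
T(b, a) = b - 3*a (T(b, a) = -3*a + b = b - 3*a)
I(C, L) = L - 4*C*L (I(C, L) = -4*C*L + L = L - 4*C*L)
126*I(10, -3) + T(6, -18) = 126*(-3*(1 - 4*10)) + (6 - 3*(-18)) = 126*(-3*(1 - 40)) + (6 + 54) = 126*(-3*(-39)) + 60 = 126*117 + 60 = 14742 + 60 = 14802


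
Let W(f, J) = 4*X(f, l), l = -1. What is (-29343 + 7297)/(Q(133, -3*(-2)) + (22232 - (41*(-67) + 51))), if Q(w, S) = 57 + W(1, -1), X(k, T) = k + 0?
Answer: -22046/24989 ≈ -0.88223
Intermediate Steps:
X(k, T) = k
W(f, J) = 4*f
Q(w, S) = 61 (Q(w, S) = 57 + 4*1 = 57 + 4 = 61)
(-29343 + 7297)/(Q(133, -3*(-2)) + (22232 - (41*(-67) + 51))) = (-29343 + 7297)/(61 + (22232 - (41*(-67) + 51))) = -22046/(61 + (22232 - (-2747 + 51))) = -22046/(61 + (22232 - 1*(-2696))) = -22046/(61 + (22232 + 2696)) = -22046/(61 + 24928) = -22046/24989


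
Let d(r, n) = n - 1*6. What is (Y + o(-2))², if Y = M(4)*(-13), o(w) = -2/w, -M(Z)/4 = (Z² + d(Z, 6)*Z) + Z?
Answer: 1083681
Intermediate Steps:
d(r, n) = -6 + n (d(r, n) = n - 6 = -6 + n)
M(Z) = -4*Z - 4*Z² (M(Z) = -4*((Z² + (-6 + 6)*Z) + Z) = -4*((Z² + 0*Z) + Z) = -4*((Z² + 0) + Z) = -4*(Z² + Z) = -4*(Z + Z²) = -4*Z - 4*Z²)
Y = 1040 (Y = -4*4*(1 + 4)*(-13) = -4*4*5*(-13) = -80*(-13) = 1040)
(Y + o(-2))² = (1040 - 2/(-2))² = (1040 - 2*(-½))² = (1040 + 1)² = 1041² = 1083681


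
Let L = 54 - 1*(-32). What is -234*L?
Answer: -20124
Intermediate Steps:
L = 86 (L = 54 + 32 = 86)
-234*L = -234*86 = -20124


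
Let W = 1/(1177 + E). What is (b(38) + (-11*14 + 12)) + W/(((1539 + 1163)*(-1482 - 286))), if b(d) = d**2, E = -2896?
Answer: 10691889612769/8211896784 ≈ 1302.0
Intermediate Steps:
W = -1/1719 (W = 1/(1177 - 2896) = 1/(-1719) = -1/1719 ≈ -0.00058173)
(b(38) + (-11*14 + 12)) + W/(((1539 + 1163)*(-1482 - 286))) = (38**2 + (-11*14 + 12)) - 1/((-1482 - 286)*(1539 + 1163))/1719 = (1444 + (-154 + 12)) - 1/(1719*(2702*(-1768))) = (1444 - 142) - 1/1719/(-4777136) = 1302 - 1/1719*(-1/4777136) = 1302 + 1/8211896784 = 10691889612769/8211896784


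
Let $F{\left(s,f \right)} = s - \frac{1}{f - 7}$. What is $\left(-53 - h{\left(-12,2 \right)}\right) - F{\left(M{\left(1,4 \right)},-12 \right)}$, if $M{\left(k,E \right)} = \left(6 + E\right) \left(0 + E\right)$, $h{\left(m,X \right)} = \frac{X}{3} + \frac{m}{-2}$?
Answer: $- \frac{5684}{57} \approx -99.719$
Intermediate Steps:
$h{\left(m,X \right)} = - \frac{m}{2} + \frac{X}{3}$ ($h{\left(m,X \right)} = X \frac{1}{3} + m \left(- \frac{1}{2}\right) = \frac{X}{3} - \frac{m}{2} = - \frac{m}{2} + \frac{X}{3}$)
$M{\left(k,E \right)} = E \left(6 + E\right)$ ($M{\left(k,E \right)} = \left(6 + E\right) E = E \left(6 + E\right)$)
$F{\left(s,f \right)} = s - \frac{1}{-7 + f}$
$\left(-53 - h{\left(-12,2 \right)}\right) - F{\left(M{\left(1,4 \right)},-12 \right)} = \left(-53 - \left(\left(- \frac{1}{2}\right) \left(-12\right) + \frac{1}{3} \cdot 2\right)\right) - \frac{-1 - 7 \cdot 4 \left(6 + 4\right) - 12 \cdot 4 \left(6 + 4\right)}{-7 - 12} = \left(-53 - \left(6 + \frac{2}{3}\right)\right) - \frac{-1 - 7 \cdot 4 \cdot 10 - 12 \cdot 4 \cdot 10}{-19} = \left(-53 - \frac{20}{3}\right) - - \frac{-1 - 280 - 480}{19} = - \frac{179}{3} - \left(- \frac{1}{19}\right) \left(-761\right) = - \frac{179}{3} - \frac{761}{19} = - \frac{5684}{57}$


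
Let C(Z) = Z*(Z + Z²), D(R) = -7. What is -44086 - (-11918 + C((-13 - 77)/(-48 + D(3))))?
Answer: -42825004/1331 ≈ -32175.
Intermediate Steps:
-44086 - (-11918 + C((-13 - 77)/(-48 + D(3)))) = -44086 - (-11918 + ((-13 - 77)/(-48 - 7))²*(1 + (-13 - 77)/(-48 - 7))) = -44086 - (-11918 + (-90/(-55))²*(1 - 90/(-55))) = -44086 - (-11918 + (-90*(-1/55))²*(1 - 90*(-1/55))) = -44086 - (-11918 + (18/11)²*(1 + 18/11)) = -44086 - (-11918 + (324/121)*(29/11)) = -44086 - (-11918 + 9396/1331) = -44086 - 1*(-15853462/1331) = -44086 + 15853462/1331 = -42825004/1331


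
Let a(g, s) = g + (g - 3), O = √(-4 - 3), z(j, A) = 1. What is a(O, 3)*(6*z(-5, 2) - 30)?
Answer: 72 - 48*I*√7 ≈ 72.0 - 127.0*I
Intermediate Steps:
O = I*√7 (O = √(-7) = I*√7 ≈ 2.6458*I)
a(g, s) = -3 + 2*g (a(g, s) = g + (-3 + g) = -3 + 2*g)
a(O, 3)*(6*z(-5, 2) - 30) = (-3 + 2*(I*√7))*(6*1 - 30) = (-3 + 2*I*√7)*(6 - 30) = (-3 + 2*I*√7)*(-24) = 72 - 48*I*√7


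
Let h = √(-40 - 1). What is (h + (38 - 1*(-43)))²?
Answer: (81 + I*√41)² ≈ 6520.0 + 1037.3*I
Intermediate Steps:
h = I*√41 (h = √(-41) = I*√41 ≈ 6.4031*I)
(h + (38 - 1*(-43)))² = (I*√41 + (38 - 1*(-43)))² = (I*√41 + (38 + 43))² = (I*√41 + 81)² = (81 + I*√41)²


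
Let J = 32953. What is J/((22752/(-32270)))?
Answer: -531696655/11376 ≈ -46738.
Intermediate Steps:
J/((22752/(-32270))) = 32953/((22752/(-32270))) = 32953/((22752*(-1/32270))) = 32953/(-11376/16135) = 32953*(-16135/11376) = -531696655/11376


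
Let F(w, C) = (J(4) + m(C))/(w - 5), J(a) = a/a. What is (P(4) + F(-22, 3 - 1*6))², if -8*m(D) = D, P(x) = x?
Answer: 727609/46656 ≈ 15.595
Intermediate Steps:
J(a) = 1
m(D) = -D/8
F(w, C) = (1 - C/8)/(-5 + w) (F(w, C) = (1 - C/8)/(w - 5) = (1 - C/8)/(-5 + w))
(P(4) + F(-22, 3 - 1*6))² = (4 + (8 - (3 - 1*6))/(8*(-5 - 22)))² = (4 + (⅛)*(8 - (3 - 6))/(-27))² = (4 + (⅛)*(-1/27)*(8 - 1*(-3)))² = (4 + (⅛)*(-1/27)*(8 + 3))² = (4 + (⅛)*(-1/27)*11)² = (4 - 11/216)² = (853/216)² = 727609/46656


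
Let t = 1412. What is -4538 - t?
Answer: -5950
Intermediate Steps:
-4538 - t = -4538 - 1*1412 = -4538 - 1412 = -5950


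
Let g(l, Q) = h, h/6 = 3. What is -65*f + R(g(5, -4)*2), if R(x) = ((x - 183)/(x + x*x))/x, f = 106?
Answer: -110129809/15984 ≈ -6890.0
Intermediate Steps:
h = 18 (h = 6*3 = 18)
g(l, Q) = 18
R(x) = (-183 + x)/(x*(x + x²)) (R(x) = ((-183 + x)/(x + x²))/x = (-183 + x)/(x*(x + x²)))
-65*f + R(g(5, -4)*2) = -65*106 + (-183 + 18*2)/((18*2)²*(1 + 18*2)) = -6890 + (-183 + 36)/(36²*(1 + 36)) = -6890 + (1/1296)*(-147)/37 = -6890 + (1/1296)*(1/37)*(-147) = -6890 - 49/15984 = -110129809/15984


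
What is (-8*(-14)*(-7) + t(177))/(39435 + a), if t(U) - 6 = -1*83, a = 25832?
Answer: -861/65267 ≈ -0.013192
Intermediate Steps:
t(U) = -77 (t(U) = 6 - 1*83 = 6 - 83 = -77)
(-8*(-14)*(-7) + t(177))/(39435 + a) = (-8*(-14)*(-7) - 77)/(39435 + 25832) = (112*(-7) - 77)/65267 = (-784 - 77)*(1/65267) = -861*1/65267 = -861/65267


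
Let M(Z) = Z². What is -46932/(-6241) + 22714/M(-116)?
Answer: 386637533/41989448 ≈ 9.2080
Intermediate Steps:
-46932/(-6241) + 22714/M(-116) = -46932/(-6241) + 22714/((-116)²) = -46932*(-1/6241) + 22714/13456 = 46932/6241 + 22714*(1/13456) = 46932/6241 + 11357/6728 = 386637533/41989448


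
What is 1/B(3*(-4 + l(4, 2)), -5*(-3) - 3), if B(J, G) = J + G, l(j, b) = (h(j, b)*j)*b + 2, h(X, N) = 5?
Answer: 1/126 ≈ 0.0079365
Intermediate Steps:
l(j, b) = 2 + 5*b*j (l(j, b) = (5*j)*b + 2 = 5*b*j + 2 = 2 + 5*b*j)
B(J, G) = G + J
1/B(3*(-4 + l(4, 2)), -5*(-3) - 3) = 1/((-5*(-3) - 3) + 3*(-4 + (2 + 5*2*4))) = 1/((15 - 3) + 3*(-4 + (2 + 40))) = 1/(12 + 3*(-4 + 42)) = 1/(12 + 3*38) = 1/(12 + 114) = 1/126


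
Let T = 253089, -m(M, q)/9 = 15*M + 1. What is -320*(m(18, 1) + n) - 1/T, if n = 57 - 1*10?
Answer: 193724444159/253089 ≈ 7.6544e+5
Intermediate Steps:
m(M, q) = -9 - 135*M (m(M, q) = -9*(15*M + 1) = -9*(1 + 15*M) = -9 - 135*M)
n = 47 (n = 57 - 10 = 47)
-320*(m(18, 1) + n) - 1/T = -320*((-9 - 135*18) + 47) - 1/253089 = -320*((-9 - 2430) + 47) - 1*1/253089 = -320*(-2439 + 47) - 1/253089 = -320*(-2392) - 1/253089 = 765440 - 1/253089 = 193724444159/253089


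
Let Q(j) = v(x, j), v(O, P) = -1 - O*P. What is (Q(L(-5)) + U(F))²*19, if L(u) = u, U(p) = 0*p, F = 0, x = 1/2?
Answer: 171/4 ≈ 42.750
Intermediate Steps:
x = ½ ≈ 0.50000
U(p) = 0
v(O, P) = -1 - O*P
Q(j) = -1 - j/2 (Q(j) = -1 - 1*½*j = -1 - j/2)
(Q(L(-5)) + U(F))²*19 = ((-1 - ½*(-5)) + 0)²*19 = ((-1 + 5/2) + 0)²*19 = (3/2 + 0)²*19 = (3/2)²*19 = (9/4)*19 = 171/4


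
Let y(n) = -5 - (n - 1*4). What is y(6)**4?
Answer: 2401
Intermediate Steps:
y(n) = -1 - n (y(n) = -5 - (n - 4) = -5 - (-4 + n) = -5 + (4 - n) = -1 - n)
y(6)**4 = (-1 - 1*6)**4 = (-1 - 6)**4 = (-7)**4 = 2401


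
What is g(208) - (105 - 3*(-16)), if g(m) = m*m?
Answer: 43111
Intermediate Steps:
g(m) = m**2
g(208) - (105 - 3*(-16)) = 208**2 - (105 - 3*(-16)) = 43264 - (105 + 48) = 43264 - 1*153 = 43264 - 153 = 43111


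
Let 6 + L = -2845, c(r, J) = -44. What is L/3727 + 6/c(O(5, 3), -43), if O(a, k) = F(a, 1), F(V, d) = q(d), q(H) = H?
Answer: -73903/81994 ≈ -0.90132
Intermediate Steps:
F(V, d) = d
O(a, k) = 1
L = -2851 (L = -6 - 2845 = -2851)
L/3727 + 6/c(O(5, 3), -43) = -2851/3727 + 6/(-44) = -2851*1/3727 + 6*(-1/44) = -2851/3727 - 3/22 = -73903/81994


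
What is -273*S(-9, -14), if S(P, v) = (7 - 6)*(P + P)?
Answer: 4914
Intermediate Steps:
S(P, v) = 2*P (S(P, v) = 1*(2*P) = 2*P)
-273*S(-9, -14) = -546*(-9) = -273*(-18) = 4914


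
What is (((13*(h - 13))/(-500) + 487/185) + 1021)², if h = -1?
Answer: 89718158849089/85562500 ≈ 1.0486e+6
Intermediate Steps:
(((13*(h - 13))/(-500) + 487/185) + 1021)² = (((13*(-1 - 13))/(-500) + 487/185) + 1021)² = (((13*(-14))*(-1/500) + 487*(1/185)) + 1021)² = ((-182*(-1/500) + 487/185) + 1021)² = ((91/250 + 487/185) + 1021)² = (27717/9250 + 1021)² = (9471967/9250)² = 89718158849089/85562500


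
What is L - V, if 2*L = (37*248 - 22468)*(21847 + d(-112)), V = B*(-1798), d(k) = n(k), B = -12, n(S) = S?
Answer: -144472386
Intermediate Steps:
d(k) = k
V = 21576 (V = -12*(-1798) = 21576)
L = -144450810 (L = ((37*248 - 22468)*(21847 - 112))/2 = ((9176 - 22468)*21735)/2 = (-13292*21735)/2 = (½)*(-288901620) = -144450810)
L - V = -144450810 - 1*21576 = -144450810 - 21576 = -144472386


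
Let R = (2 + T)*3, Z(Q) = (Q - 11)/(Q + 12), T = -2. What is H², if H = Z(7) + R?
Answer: 16/361 ≈ 0.044321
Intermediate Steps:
Z(Q) = (-11 + Q)/(12 + Q)
R = 0 (R = (2 - 2)*3 = 0*3 = 0)
H = -4/19 (H = (-11 + 7)/(12 + 7) + 0 = -4/19 + 0 = -4/19 ≈ -0.21053)
H² = (-4/19)² = 16/361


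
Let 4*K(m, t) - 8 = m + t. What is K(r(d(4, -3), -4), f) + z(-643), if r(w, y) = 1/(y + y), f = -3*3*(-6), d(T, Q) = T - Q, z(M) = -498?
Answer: -15441/32 ≈ -482.53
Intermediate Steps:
f = 54 (f = -9*(-6) = 54)
r(w, y) = 1/(2*y)
K(m, t) = 2 + m/4 + t/4 (K(m, t) = 2 + (m + t)/4 = 2 + (m/4 + t/4) = 2 + m/4 + t/4)
K(r(d(4, -3), -4), f) + z(-643) = (2 + ((½)/(-4))/4 + (¼)*54) - 498 = (2 + ((½)*(-¼))/4 + 27/2) - 498 = (2 + (¼)*(-⅛) + 27/2) - 498 = (2 - 1/32 + 27/2) - 498 = 495/32 - 498 = -15441/32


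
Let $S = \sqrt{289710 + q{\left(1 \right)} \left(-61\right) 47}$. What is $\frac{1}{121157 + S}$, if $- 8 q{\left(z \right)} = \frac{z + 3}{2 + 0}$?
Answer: $\frac{484628}{58714912889} - \frac{2 \sqrt{1161707}}{58714912889} \approx 8.2172 \cdot 10^{-6}$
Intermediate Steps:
$q{\left(z \right)} = - \frac{3}{16} - \frac{z}{16}$ ($q{\left(z \right)} = - \frac{\left(z + 3\right) \frac{1}{2 + 0}}{8} = - \frac{\left(3 + z\right) \frac{1}{2}}{8} = - \frac{\frac{3}{2} + \frac{z}{2}}{8} = - \frac{3}{16} - \frac{z}{16}$)
$S = \frac{\sqrt{1161707}}{2}$ ($S = \sqrt{289710 + \left(- \frac{3}{16} - \frac{1}{16}\right) \left(-61\right) 47} = \sqrt{289710 + \left(- \frac{1}{4}\right) \left(-61\right) 47} = \sqrt{289710 + \frac{61}{4} \cdot 47} = \sqrt{289710 + \frac{2867}{4}} = \sqrt{\frac{1161707}{4}} = \frac{\sqrt{1161707}}{2} \approx 538.91$)
$\frac{1}{121157 + S} = \frac{1}{121157 + \frac{\sqrt{1161707}}{2}}$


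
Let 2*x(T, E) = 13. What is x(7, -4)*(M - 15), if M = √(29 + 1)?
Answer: -195/2 + 13*√30/2 ≈ -61.898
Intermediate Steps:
x(T, E) = 13/2 (x(T, E) = (½)*13 = 13/2)
M = √30 ≈ 5.4772
x(7, -4)*(M - 15) = 13*(√30 - 15)/2 = 13*(-15 + √30)/2 = -195/2 + 13*√30/2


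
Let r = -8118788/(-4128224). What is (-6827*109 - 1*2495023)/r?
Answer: -3343000705296/2029697 ≈ -1.6470e+6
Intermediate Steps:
r = 2029697/1032056 (r = -8118788*(-1/4128224) = 2029697/1032056 ≈ 1.9667)
(-6827*109 - 1*2495023)/r = (-6827*109 - 1*2495023)/(2029697/1032056) = (-744143 - 2495023)*(1032056/2029697) = -3239166*1032056/2029697 = -3343000705296/2029697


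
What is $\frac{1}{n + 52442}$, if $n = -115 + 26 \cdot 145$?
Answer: $\frac{1}{56097} \approx 1.7826 \cdot 10^{-5}$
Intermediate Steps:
$n = 3655$ ($n = -115 + 3770 = 3655$)
$\frac{1}{n + 52442} = \frac{1}{3655 + 52442} = \frac{1}{56097}$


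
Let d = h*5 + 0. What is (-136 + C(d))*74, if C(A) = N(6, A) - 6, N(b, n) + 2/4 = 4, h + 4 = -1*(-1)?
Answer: -10249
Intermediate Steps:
h = -3 (h = -4 - 1*(-1) = -4 + 1 = -3)
d = -15 (d = -3*5 + 0 = -15 + 0 = -15)
N(b, n) = 7/2 (N(b, n) = -1/2 + 4 = 7/2)
C(A) = -5/2 (C(A) = 7/2 - 6 = -5/2)
(-136 + C(d))*74 = (-136 - 5/2)*74 = -277/2*74 = -10249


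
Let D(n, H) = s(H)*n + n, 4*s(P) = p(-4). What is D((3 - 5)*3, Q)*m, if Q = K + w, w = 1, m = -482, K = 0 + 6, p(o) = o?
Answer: 0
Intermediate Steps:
s(P) = -1 (s(P) = (¼)*(-4) = -1)
K = 6
Q = 7 (Q = 6 + 1 = 7)
D(n, H) = 0 (D(n, H) = -n + n = 0)
D((3 - 5)*3, Q)*m = 0*(-482) = 0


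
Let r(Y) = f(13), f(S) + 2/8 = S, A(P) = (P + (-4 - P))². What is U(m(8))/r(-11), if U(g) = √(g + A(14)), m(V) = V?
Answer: 8*√6/51 ≈ 0.38423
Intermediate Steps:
A(P) = 16 (A(P) = (-4)² = 16)
f(S) = -¼ + S
r(Y) = 51/4 (r(Y) = -¼ + 13 = 51/4)
U(g) = √(16 + g) (U(g) = √(g + 16) = √(16 + g))
U(m(8))/r(-11) = √(16 + 8)/(51/4) = √24*(4/51) = (2*√6)*(4/51) = 8*√6/51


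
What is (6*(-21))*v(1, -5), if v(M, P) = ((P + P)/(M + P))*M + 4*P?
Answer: 2205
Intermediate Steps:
v(M, P) = 4*P + 2*M*P/(M + P) (v(M, P) = ((2*P)/(M + P))*M + 4*P = (2*P/(M + P))*M + 4*P = 2*M*P/(M + P) + 4*P = 4*P + 2*M*P/(M + P))
(6*(-21))*v(1, -5) = (6*(-21))*(2*(-5)*(2*(-5) + 3*1)/(1 - 5)) = -252*(-5)*(-10 + 3)/(-4) = -252*(-5)*(-1)*(-7)/4 = -126*(-35/2) = 2205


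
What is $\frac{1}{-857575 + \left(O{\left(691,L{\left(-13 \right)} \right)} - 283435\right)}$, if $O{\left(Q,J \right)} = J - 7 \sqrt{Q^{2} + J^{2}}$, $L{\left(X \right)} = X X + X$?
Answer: $- \frac{1140854}{1301523260283} + \frac{7 \sqrt{501817}}{1301523260283} \approx -8.7274 \cdot 10^{-7}$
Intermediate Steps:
$L{\left(X \right)} = X + X^{2}$ ($L{\left(X \right)} = X^{2} + X = X + X^{2}$)
$O{\left(Q,J \right)} = J - 7 \sqrt{J^{2} + Q^{2}}$
$\frac{1}{-857575 + \left(O{\left(691,L{\left(-13 \right)} \right)} - 283435\right)} = \frac{1}{-857575 - \left(283435 + 7 \sqrt{\left(- 13 \left(1 - 13\right)\right)^{2} + 691^{2}} + 13 \left(1 - 13\right)\right)} = \frac{1}{-857575 - \left(283279 + 7 \sqrt{\left(\left(-13\right) \left(-12\right)\right)^{2} + 477481}\right)} = \frac{1}{-857575 - \left(283279 + 7 \sqrt{156^{2} + 477481}\right)} = \frac{1}{-857575 - \left(283279 + 7 \sqrt{24336 + 477481}\right)} = \frac{1}{-857575 - \left(283279 + 7 \sqrt{501817}\right)} = \frac{1}{-1140854 - 7 \sqrt{501817}}$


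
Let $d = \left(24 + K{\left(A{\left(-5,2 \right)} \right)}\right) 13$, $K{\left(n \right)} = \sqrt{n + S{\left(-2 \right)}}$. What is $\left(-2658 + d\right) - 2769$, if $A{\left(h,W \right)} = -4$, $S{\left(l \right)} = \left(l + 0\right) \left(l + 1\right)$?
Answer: $-5115 + 13 i \sqrt{2} \approx -5115.0 + 18.385 i$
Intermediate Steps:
$S{\left(l \right)} = l \left(1 + l\right)$
$K{\left(n \right)} = \sqrt{2 + n}$ ($K{\left(n \right)} = \sqrt{n - 2 \left(1 - 2\right)} = \sqrt{n - -2} = \sqrt{n + 2} = \sqrt{2 + n}$)
$d = 312 + 13 i \sqrt{2}$ ($d = \left(24 + \sqrt{2 - 4}\right) 13 = \left(24 + \sqrt{-2}\right) 13 = \left(24 + i \sqrt{2}\right) 13 = 312 + 13 i \sqrt{2} \approx 312.0 + 18.385 i$)
$\left(-2658 + d\right) - 2769 = \left(-2658 + \left(312 + 13 i \sqrt{2}\right)\right) - 2769 = \left(-2346 + 13 i \sqrt{2}\right) - 2769 = -5115 + 13 i \sqrt{2}$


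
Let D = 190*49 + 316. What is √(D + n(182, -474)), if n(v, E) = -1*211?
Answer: √9415 ≈ 97.031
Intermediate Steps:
n(v, E) = -211
D = 9626 (D = 9310 + 316 = 9626)
√(D + n(182, -474)) = √(9626 - 211) = √9415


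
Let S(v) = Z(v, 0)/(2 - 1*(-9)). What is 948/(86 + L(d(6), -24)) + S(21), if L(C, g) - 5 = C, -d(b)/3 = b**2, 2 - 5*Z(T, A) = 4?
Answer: -52174/935 ≈ -55.801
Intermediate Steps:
Z(T, A) = -2/5 (Z(T, A) = 2/5 - 1/5*4 = 2/5 - 4/5 = -2/5)
d(b) = -3*b**2
L(C, g) = 5 + C
S(v) = -2/55 (S(v) = -2/(5*(2 - 1*(-9))) = -2/(5*(2 + 9)) = -2/5/11 = -2/5*1/11 = -2/55)
948/(86 + L(d(6), -24)) + S(21) = 948/(86 + (5 - 3*6**2)) - 2/55 = 948/(86 + (5 - 3*36)) - 2/55 = 948/(86 + (5 - 108)) - 2/55 = 948/(86 - 103) - 2/55 = 948/(-17) - 2/55 = 948*(-1/17) - 2/55 = -948/17 - 2/55 = -52174/935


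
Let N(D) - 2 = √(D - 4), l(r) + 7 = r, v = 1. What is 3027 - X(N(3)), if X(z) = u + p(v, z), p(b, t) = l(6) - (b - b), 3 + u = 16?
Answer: 3015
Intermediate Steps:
u = 13 (u = -3 + 16 = 13)
l(r) = -7 + r
p(b, t) = -1 (p(b, t) = (-7 + 6) - (b - b) = -1 - 1*0 = -1 + 0 = -1)
N(D) = 2 + √(-4 + D) (N(D) = 2 + √(D - 4) = 2 + √(-4 + D))
X(z) = 12 (X(z) = 13 - 1 = 12)
3027 - X(N(3)) = 3027 - 1*12 = 3027 - 12 = 3015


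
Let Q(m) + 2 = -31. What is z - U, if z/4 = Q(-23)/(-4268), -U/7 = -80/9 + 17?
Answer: 49594/873 ≈ 56.809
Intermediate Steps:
Q(m) = -33 (Q(m) = -2 - 31 = -33)
U = -511/9 (U = -7*(-80/9 + 17) = -7*73/9 = -511/9 ≈ -56.778)
z = 3/97 (z = 4*(-33/(-4268)) = 4*(-33*(-1/4268)) = 4*(3/388) = 3/97 ≈ 0.030928)
z - U = 3/97 - 1*(-511/9) = 3/97 + 511/9 = 49594/873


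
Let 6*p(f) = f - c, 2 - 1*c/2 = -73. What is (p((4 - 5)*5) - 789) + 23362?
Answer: 135283/6 ≈ 22547.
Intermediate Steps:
c = 150 (c = 4 - 2*(-73) = 4 + 146 = 150)
p(f) = -25 + f/6 (p(f) = (f - 1*150)/6 = (f - 150)/6 = (-150 + f)/6 = -25 + f/6)
(p((4 - 5)*5) - 789) + 23362 = ((-25 + ((4 - 5)*5)/6) - 789) + 23362 = ((-25 + (-1*5)/6) - 789) + 23362 = ((-25 + (⅙)*(-5)) - 789) + 23362 = ((-25 - ⅚) - 789) + 23362 = (-155/6 - 789) + 23362 = -4889/6 + 23362 = 135283/6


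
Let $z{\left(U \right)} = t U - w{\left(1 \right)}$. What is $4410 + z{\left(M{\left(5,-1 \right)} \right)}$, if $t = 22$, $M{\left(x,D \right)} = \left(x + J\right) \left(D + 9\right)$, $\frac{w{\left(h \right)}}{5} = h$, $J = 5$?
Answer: $6165$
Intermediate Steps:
$w{\left(h \right)} = 5 h$
$M{\left(x,D \right)} = \left(5 + x\right) \left(9 + D\right)$ ($M{\left(x,D \right)} = \left(x + 5\right) \left(D + 9\right) = \left(5 + x\right) \left(9 + D\right)$)
$z{\left(U \right)} = -5 + 22 U$ ($z{\left(U \right)} = 22 U - 5 \cdot 1 = 22 U - 5 = -5 + 22 U$)
$4410 + z{\left(M{\left(5,-1 \right)} \right)} = 4410 - \left(5 - 22 \left(45 + 5 \left(-1\right) + 9 \cdot 5 - 5\right)\right) = 4410 - \left(5 - 22 \left(45 - 5 + 45 - 5\right)\right) = 4410 + \left(-5 + 22 \cdot 80\right) = 4410 + \left(-5 + 1760\right) = 4410 + 1755 = 6165$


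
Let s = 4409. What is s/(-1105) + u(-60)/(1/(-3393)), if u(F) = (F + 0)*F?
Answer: -13497358409/1105 ≈ -1.2215e+7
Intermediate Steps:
u(F) = F**2 (u(F) = F*F = F**2)
s/(-1105) + u(-60)/(1/(-3393)) = 4409/(-1105) + (-60)**2/(1/(-3393)) = 4409*(-1/1105) + 3600/(-1/3393) = -4409/1105 + 3600*(-3393) = -4409/1105 - 12214800 = -13497358409/1105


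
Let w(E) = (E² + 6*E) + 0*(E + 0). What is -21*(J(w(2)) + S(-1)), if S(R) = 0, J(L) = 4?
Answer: -84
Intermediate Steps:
w(E) = E² + 6*E (w(E) = (E² + 6*E) + 0*E = (E² + 6*E) + 0 = E² + 6*E)
-21*(J(w(2)) + S(-1)) = -21*(4 + 0) = -21*4 = -84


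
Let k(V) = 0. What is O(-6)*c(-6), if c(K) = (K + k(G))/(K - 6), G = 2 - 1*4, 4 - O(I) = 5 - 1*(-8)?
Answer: -9/2 ≈ -4.5000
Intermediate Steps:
O(I) = -9 (O(I) = 4 - (5 - 1*(-8)) = 4 - (5 + 8) = 4 - 1*13 = 4 - 13 = -9)
G = -2 (G = 2 - 4 = -2)
c(K) = K/(-6 + K) (c(K) = (K + 0)/(K - 6) = K/(-6 + K))
O(-6)*c(-6) = -(-54)/(-6 - 6) = -(-54)/(-12) = -(-54)*(-1)/12 = -9*1/2 = -9/2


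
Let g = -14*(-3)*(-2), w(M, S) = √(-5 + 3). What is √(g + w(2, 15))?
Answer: √(-84 + I*√2) ≈ 0.07715 + 9.1655*I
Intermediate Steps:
w(M, S) = I*√2 (w(M, S) = √(-2) = I*√2)
g = -84 (g = -7*(-6)*(-2) = 42*(-2) = -84)
√(g + w(2, 15)) = √(-84 + I*√2)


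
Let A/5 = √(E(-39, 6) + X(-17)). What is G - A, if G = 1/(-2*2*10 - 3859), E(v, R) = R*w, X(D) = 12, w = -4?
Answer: -1/3899 - 10*I*√3 ≈ -0.00025648 - 17.32*I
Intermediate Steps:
E(v, R) = -4*R (E(v, R) = R*(-4) = -4*R)
G = -1/3899 (G = 1/(-4*10 - 3859) = 1/(-40 - 3859) = 1/(-3899) = -1/3899 ≈ -0.00025648)
A = 10*I*√3 (A = 5*√(-4*6 + 12) = 5*√(-24 + 12) = 5*√(-12) = 5*(2*I*√3) = 10*I*√3 ≈ 17.32*I)
G - A = -1/3899 - 10*I*√3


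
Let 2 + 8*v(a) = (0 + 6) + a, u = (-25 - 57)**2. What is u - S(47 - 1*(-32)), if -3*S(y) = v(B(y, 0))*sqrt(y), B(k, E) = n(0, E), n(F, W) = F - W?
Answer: 6724 + sqrt(79)/6 ≈ 6725.5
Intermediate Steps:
u = 6724 (u = (-82)**2 = 6724)
B(k, E) = -E (B(k, E) = 0 - E = -E)
v(a) = 1/2 + a/8 (v(a) = -1/4 + ((0 + 6) + a)/8 = -1/4 + (6 + a)/8 = -1/4 + (3/4 + a/8) = 1/2 + a/8)
S(y) = -sqrt(y)/6 (S(y) = -(1/2 + (-1*0)/8)*sqrt(y)/3 = -(1/2 + (1/8)*0)*sqrt(y)/3 = -(1/2 + 0)*sqrt(y)/3 = -sqrt(y)/6)
u - S(47 - 1*(-32)) = 6724 - (-1)*sqrt(47 - 1*(-32))/6 = 6724 - (-1)*sqrt(47 + 32)/6 = 6724 - (-1)*sqrt(79)/6 = 6724 + sqrt(79)/6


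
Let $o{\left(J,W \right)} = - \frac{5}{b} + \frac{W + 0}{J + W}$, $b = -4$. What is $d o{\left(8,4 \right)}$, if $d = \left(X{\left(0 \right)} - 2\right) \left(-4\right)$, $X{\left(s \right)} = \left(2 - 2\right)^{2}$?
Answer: $\frac{38}{3} \approx 12.667$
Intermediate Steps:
$X{\left(s \right)} = 0$ ($X{\left(s \right)} = 0^{2} = 0$)
$o{\left(J,W \right)} = \frac{5}{4} + \frac{W}{J + W}$ ($o{\left(J,W \right)} = - \frac{5}{-4} + \frac{W + 0}{J + W} = \left(-5\right) \left(- \frac{1}{4}\right) + \frac{W}{J + W} = \frac{5}{4} + \frac{W}{J + W}$)
$d = 8$ ($d = \left(0 - 2\right) \left(-4\right) = \left(-2\right) \left(-4\right) = 8$)
$d o{\left(8,4 \right)} = 8 \frac{5 \cdot 8 + 9 \cdot 4}{4 \left(8 + 4\right)} = 8 \frac{40 + 36}{4 \cdot 12} = 8 \cdot \frac{1}{4} \cdot \frac{1}{12} \cdot 76 = 8 \cdot \frac{19}{12} = \frac{38}{3}$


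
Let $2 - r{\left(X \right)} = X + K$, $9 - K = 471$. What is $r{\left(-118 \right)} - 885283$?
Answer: $-884701$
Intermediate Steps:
$K = -462$ ($K = 9 - 471 = -462$)
$r{\left(X \right)} = 464 - X$ ($r{\left(X \right)} = 2 - \left(X - 462\right) = 2 - \left(-462 + X\right) = 464 - X$)
$r{\left(-118 \right)} - 885283 = \left(464 - -118\right) - 885283 = \left(464 + 118\right) - 885283 = 582 - 885283 = -884701$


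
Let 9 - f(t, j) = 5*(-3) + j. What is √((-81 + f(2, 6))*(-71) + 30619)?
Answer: 2*√8773 ≈ 187.33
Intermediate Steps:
f(t, j) = 24 - j (f(t, j) = 9 - (5*(-3) + j) = 9 - (-15 + j) = 9 + (15 - j) = 24 - j)
√((-81 + f(2, 6))*(-71) + 30619) = √((-81 + (24 - 1*6))*(-71) + 30619) = √((-81 + (24 - 6))*(-71) + 30619) = √((-81 + 18)*(-71) + 30619) = √(-63*(-71) + 30619) = √(4473 + 30619) = √35092 = 2*√8773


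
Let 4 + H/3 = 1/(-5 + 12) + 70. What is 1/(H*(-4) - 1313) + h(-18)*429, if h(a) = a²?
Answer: 2049774005/14747 ≈ 1.3900e+5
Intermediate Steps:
H = 1389/7 (H = -12 + 3*(1/(-5 + 12) + 70) = -12 + 3*(1/7 + 70) = -12 + 3*(⅐ + 70) = -12 + 3*(491/7) = -12 + 1473/7 = 1389/7 ≈ 198.43)
1/(H*(-4) - 1313) + h(-18)*429 = 1/((1389/7)*(-4) - 1313) + (-18)²*429 = 1/(-5556/7 - 1313) + 324*429 = 1/(-14747/7) + 138996 = -7/14747 + 138996 = 2049774005/14747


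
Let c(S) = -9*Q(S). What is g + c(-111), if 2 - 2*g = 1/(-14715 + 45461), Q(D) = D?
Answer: 61491999/61492 ≈ 1000.0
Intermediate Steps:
g = 61491/61492 (g = 1 - 1/(2*(-14715 + 45461)) = 1 - ½/30746 = 1 - ½*1/30746 = 1 - 1/61492 = 61491/61492 ≈ 0.99998)
c(S) = -9*S
g + c(-111) = 61491/61492 - 9*(-111) = 61491/61492 + 999 = 61491999/61492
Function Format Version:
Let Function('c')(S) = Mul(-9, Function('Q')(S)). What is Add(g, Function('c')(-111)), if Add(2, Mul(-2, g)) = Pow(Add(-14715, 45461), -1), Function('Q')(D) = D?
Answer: Rational(61491999, 61492) ≈ 1000.0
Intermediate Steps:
g = Rational(61491, 61492) (g = Add(1, Mul(Rational(-1, 2), Pow(Add(-14715, 45461), -1))) = Add(1, Mul(Rational(-1, 2), Pow(30746, -1))) = Add(1, Mul(Rational(-1, 2), Rational(1, 30746))) = Add(1, Rational(-1, 61492)) = Rational(61491, 61492) ≈ 0.99998)
Function('c')(S) = Mul(-9, S)
Add(g, Function('c')(-111)) = Add(Rational(61491, 61492), Mul(-9, -111)) = Add(Rational(61491, 61492), 999) = Rational(61491999, 61492)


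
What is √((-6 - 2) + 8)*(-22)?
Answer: 0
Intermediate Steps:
√((-6 - 2) + 8)*(-22) = √(-8 + 8)*(-22) = √0*(-22) = 0*(-22) = 0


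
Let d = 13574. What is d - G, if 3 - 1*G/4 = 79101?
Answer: 329966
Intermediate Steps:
G = -316392 (G = 12 - 4*79101 = 12 - 316404 = -316392)
d - G = 13574 - 1*(-316392) = 13574 + 316392 = 329966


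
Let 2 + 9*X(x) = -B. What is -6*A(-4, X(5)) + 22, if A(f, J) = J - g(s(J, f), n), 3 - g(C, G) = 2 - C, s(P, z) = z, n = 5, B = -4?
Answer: 8/3 ≈ 2.6667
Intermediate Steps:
X(x) = 2/9 (X(x) = -2/9 + (-1*(-4))/9 = -2/9 + (1/9)*4 = -2/9 + 4/9 = 2/9)
g(C, G) = 1 + C (g(C, G) = 3 - (2 - C) = 3 + (-2 + C) = 1 + C)
A(f, J) = -1 + J - f (A(f, J) = J - (1 + f) = J + (-1 - f) = -1 + J - f)
-6*A(-4, X(5)) + 22 = -6*(-1 + 2/9 - 1*(-4)) + 22 = -6*(-1 + 2/9 + 4) + 22 = -6*29/9 + 22 = -58/3 + 22 = 8/3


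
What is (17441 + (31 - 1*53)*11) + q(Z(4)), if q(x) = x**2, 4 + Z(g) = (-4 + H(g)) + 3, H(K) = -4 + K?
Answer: 17224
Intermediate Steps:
Z(g) = -9 + g (Z(g) = -4 + ((-4 + (-4 + g)) + 3) = -4 + ((-8 + g) + 3) = -4 + (-5 + g) = -9 + g)
(17441 + (31 - 1*53)*11) + q(Z(4)) = (17441 + (31 - 1*53)*11) + (-9 + 4)**2 = (17441 + (31 - 53)*11) + (-5)**2 = (17441 - 22*11) + 25 = (17441 - 242) + 25 = 17199 + 25 = 17224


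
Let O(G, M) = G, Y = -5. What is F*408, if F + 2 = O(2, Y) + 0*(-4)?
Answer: 0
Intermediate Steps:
F = 0 (F = -2 + (2 + 0*(-4)) = -2 + (2 + 0) = -2 + 2 = 0)
F*408 = 0*408 = 0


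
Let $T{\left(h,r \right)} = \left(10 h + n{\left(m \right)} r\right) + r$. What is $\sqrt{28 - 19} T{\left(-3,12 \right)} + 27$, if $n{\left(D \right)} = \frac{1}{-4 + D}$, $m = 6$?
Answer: $-9$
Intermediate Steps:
$T{\left(h,r \right)} = 10 h + \frac{3 r}{2}$ ($T{\left(h,r \right)} = \left(10 h + \frac{r}{-4 + 6}\right) + r = \left(10 h + \frac{r}{2}\right) + r = \left(\frac{r}{2} + 10 h\right) + r = 10 h + \frac{3 r}{2}$)
$\sqrt{28 - 19} T{\left(-3,12 \right)} + 27 = \sqrt{28 - 19} \left(10 \left(-3\right) + \frac{3}{2} \cdot 12\right) + 27 = \sqrt{9} \left(-30 + 18\right) + 27 = 3 \left(-12\right) + 27 = -36 + 27 = -9$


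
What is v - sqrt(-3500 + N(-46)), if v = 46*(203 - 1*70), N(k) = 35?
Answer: 6118 - 3*I*sqrt(385) ≈ 6118.0 - 58.864*I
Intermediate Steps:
v = 6118 (v = 46*(203 - 70) = 46*133 = 6118)
v - sqrt(-3500 + N(-46)) = 6118 - sqrt(-3500 + 35) = 6118 - sqrt(-3465) = 6118 - 3*I*sqrt(385)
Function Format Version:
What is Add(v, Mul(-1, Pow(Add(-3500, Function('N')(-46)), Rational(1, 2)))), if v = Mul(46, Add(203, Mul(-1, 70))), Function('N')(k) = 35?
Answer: Add(6118, Mul(-3, I, Pow(385, Rational(1, 2)))) ≈ Add(6118.0, Mul(-58.864, I))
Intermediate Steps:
v = 6118 (v = Mul(46, Add(203, -70)) = Mul(46, 133) = 6118)
Add(v, Mul(-1, Pow(Add(-3500, Function('N')(-46)), Rational(1, 2)))) = Add(6118, Mul(-1, Pow(Add(-3500, 35), Rational(1, 2)))) = Add(6118, Mul(-1, Pow(-3465, Rational(1, 2)))) = Add(6118, Mul(-1, Mul(3, I, Pow(385, Rational(1, 2))))) = Add(6118, Mul(-3, I, Pow(385, Rational(1, 2))))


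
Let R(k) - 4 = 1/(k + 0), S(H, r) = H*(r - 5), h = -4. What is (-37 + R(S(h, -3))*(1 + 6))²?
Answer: 78961/1024 ≈ 77.110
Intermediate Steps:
S(H, r) = H*(-5 + r)
R(k) = 4 + 1/k (R(k) = 4 + 1/(k + 0) = 4 + 1/k)
(-37 + R(S(h, -3))*(1 + 6))² = (-37 + (4 + 1/(-4*(-5 - 3)))*(1 + 6))² = (-37 + (4 + 1/(-4*(-8)))*7)² = (-37 + (4 + 1/32)*7)² = (-37 + (129/32)*7)² = (-37 + 903/32)² = (-281/32)² = 78961/1024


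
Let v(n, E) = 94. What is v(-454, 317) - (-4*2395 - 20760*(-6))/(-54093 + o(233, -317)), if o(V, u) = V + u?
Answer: 5207618/54177 ≈ 96.122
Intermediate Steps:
v(-454, 317) - (-4*2395 - 20760*(-6))/(-54093 + o(233, -317)) = 94 - (-4*2395 - 20760*(-6))/(-54093 + (233 - 317)) = 94 - (-9580 + 124560)/(-54093 - 84) = 94 - 114980/(-54177) = 94 - 114980*(-1)/54177 = 94 - 1*(-114980/54177) = 94 + 114980/54177 = 5207618/54177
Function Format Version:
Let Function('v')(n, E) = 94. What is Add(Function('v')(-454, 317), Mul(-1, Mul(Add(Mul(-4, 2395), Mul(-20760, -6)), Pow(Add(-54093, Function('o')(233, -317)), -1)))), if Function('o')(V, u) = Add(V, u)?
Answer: Rational(5207618, 54177) ≈ 96.122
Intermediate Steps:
Add(Function('v')(-454, 317), Mul(-1, Mul(Add(Mul(-4, 2395), Mul(-20760, -6)), Pow(Add(-54093, Function('o')(233, -317)), -1)))) = Add(94, Mul(-1, Mul(Add(Mul(-4, 2395), Mul(-20760, -6)), Pow(Add(-54093, Add(233, -317)), -1)))) = Add(94, Mul(-1, Mul(Add(-9580, 124560), Pow(Add(-54093, -84), -1)))) = Add(94, Mul(-1, Mul(114980, Pow(-54177, -1)))) = Add(94, Mul(-1, Mul(114980, Rational(-1, 54177)))) = Add(94, Mul(-1, Rational(-114980, 54177))) = Add(94, Rational(114980, 54177)) = Rational(5207618, 54177)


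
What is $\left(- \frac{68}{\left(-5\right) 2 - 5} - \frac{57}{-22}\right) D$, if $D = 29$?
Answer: $\frac{68179}{330} \approx 206.6$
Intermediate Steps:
$\left(- \frac{68}{\left(-5\right) 2 - 5} - \frac{57}{-22}\right) D = \left(- \frac{68}{\left(-5\right) 2 - 5} - \frac{57}{-22}\right) 29 = \left(- \frac{68}{-10 - 5} - - \frac{57}{22}\right) 29 = \left(- \frac{68}{-15} + \frac{57}{22}\right) 29 = \left(\left(-68\right) \left(- \frac{1}{15}\right) + \frac{57}{22}\right) 29 = \left(\frac{68}{15} + \frac{57}{22}\right) 29 = \frac{2351}{330} \cdot 29 = \frac{68179}{330}$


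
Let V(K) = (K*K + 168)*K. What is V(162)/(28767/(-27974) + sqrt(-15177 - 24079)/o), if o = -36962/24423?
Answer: -130669392394689138404208/509023109313690630065 + 167921927737641013231008*I*sqrt(9814)/509023109313690630065 ≈ -256.71 + 32681.0*I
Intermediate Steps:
V(K) = K*(168 + K**2) (V(K) = (K**2 + 168)*K = (168 + K**2)*K = K*(168 + K**2))
o = -36962/24423 (o = -36962*1/24423 = -36962/24423 ≈ -1.5134)
V(162)/(28767/(-27974) + sqrt(-15177 - 24079)/o) = (162*(168 + 162**2))/(28767/(-27974) + sqrt(-15177 - 24079)/(-36962/24423)) = (162*(168 + 26244))/(28767*(-1/27974) + sqrt(-39256)*(-24423/36962)) = (162*26412)/(-28767/27974 + (2*I*sqrt(9814))*(-24423/36962)) = 4278744/(-28767/27974 - 24423*I*sqrt(9814)/18481)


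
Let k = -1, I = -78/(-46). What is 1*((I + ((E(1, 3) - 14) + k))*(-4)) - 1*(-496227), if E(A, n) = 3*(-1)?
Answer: 11414721/23 ≈ 4.9629e+5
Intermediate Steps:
I = 39/23 (I = -78*(-1/46) = 39/23 ≈ 1.6957)
E(A, n) = -3
1*((I + ((E(1, 3) - 14) + k))*(-4)) - 1*(-496227) = 1*((39/23 + ((-3 - 14) - 1))*(-4)) - 1*(-496227) = 1*((39/23 + (-17 - 1))*(-4)) + 496227 = 1*((39/23 - 18)*(-4)) + 496227 = 1*(-375/23*(-4)) + 496227 = 1*(1500/23) + 496227 = 1500/23 + 496227 = 11414721/23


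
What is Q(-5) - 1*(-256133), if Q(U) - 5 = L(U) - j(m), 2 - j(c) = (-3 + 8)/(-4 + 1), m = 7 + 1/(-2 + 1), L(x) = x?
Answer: 768388/3 ≈ 2.5613e+5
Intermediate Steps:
m = 6 (m = 7 + 1/(-1) = 7 - 1 = 6)
j(c) = 11/3 (j(c) = 2 - (-3 + 8)/(-4 + 1) = 2 - 5/(-3) = 2 - 5*(-1)/3 = 2 - 1*(-5/3) = 2 + 5/3 = 11/3)
Q(U) = 4/3 + U (Q(U) = 5 + (U - 1*11/3) = 5 + (U - 11/3) = 5 + (-11/3 + U) = 4/3 + U)
Q(-5) - 1*(-256133) = (4/3 - 5) - 1*(-256133) = -11/3 + 256133 = 768388/3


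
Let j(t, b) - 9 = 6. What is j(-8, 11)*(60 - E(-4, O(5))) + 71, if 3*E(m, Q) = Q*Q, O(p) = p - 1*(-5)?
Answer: 471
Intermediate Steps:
j(t, b) = 15 (j(t, b) = 9 + 6 = 15)
O(p) = 5 + p (O(p) = p + 5 = 5 + p)
E(m, Q) = Q**2/3 (E(m, Q) = (Q*Q)/3 = Q**2/3)
j(-8, 11)*(60 - E(-4, O(5))) + 71 = 15*(60 - (5 + 5)**2/3) + 71 = 15*(60 - 10**2/3) + 71 = 15*(60 - 100/3) + 71 = 15*(80/3) + 71 = 400 + 71 = 471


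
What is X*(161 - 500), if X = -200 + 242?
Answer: -14238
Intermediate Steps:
X = 42
X*(161 - 500) = 42*(161 - 500) = 42*(-339) = -14238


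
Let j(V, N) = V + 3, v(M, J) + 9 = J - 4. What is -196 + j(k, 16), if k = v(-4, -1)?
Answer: -207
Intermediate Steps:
v(M, J) = -13 + J (v(M, J) = -9 + (J - 4) = -9 + (-4 + J) = -13 + J)
k = -14 (k = -13 - 1 = -14)
j(V, N) = 3 + V
-196 + j(k, 16) = -196 + (3 - 14) = -196 - 11 = -207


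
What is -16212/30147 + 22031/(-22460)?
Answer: -342763359/225700540 ≈ -1.5187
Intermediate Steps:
-16212/30147 + 22031/(-22460) = -16212*1/30147 + 22031*(-1/22460) = -5404/10049 - 22031/22460 = -342763359/225700540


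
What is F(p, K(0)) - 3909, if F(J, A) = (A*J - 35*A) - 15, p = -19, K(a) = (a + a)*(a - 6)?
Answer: -3924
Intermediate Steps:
K(a) = 2*a*(-6 + a) (K(a) = (2*a)*(-6 + a) = 2*a*(-6 + a))
F(J, A) = -15 - 35*A + A*J (F(J, A) = (-35*A + A*J) - 15 = -15 - 35*A + A*J)
F(p, K(0)) - 3909 = (-15 - 70*0*(-6 + 0) + (2*0*(-6 + 0))*(-19)) - 3909 = (-15 - 70*0*(-6) + (2*0*(-6))*(-19)) - 3909 = (-15 - 35*0 + 0*(-19)) - 3909 = (-15 + 0 + 0) - 3909 = -15 - 3909 = -3924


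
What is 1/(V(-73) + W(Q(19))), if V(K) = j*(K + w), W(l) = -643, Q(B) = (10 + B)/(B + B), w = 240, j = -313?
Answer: -1/52914 ≈ -1.8899e-5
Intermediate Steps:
Q(B) = (10 + B)/(2*B) (Q(B) = (10 + B)/((2*B)) = (10 + B)*(1/(2*B)) = (10 + B)/(2*B))
V(K) = -75120 - 313*K (V(K) = -313*(K + 240) = -313*(240 + K) = -75120 - 313*K)
1/(V(-73) + W(Q(19))) = 1/((-75120 - 313*(-73)) - 643) = 1/((-75120 + 22849) - 643) = 1/(-52271 - 643) = 1/(-52914) = -1/52914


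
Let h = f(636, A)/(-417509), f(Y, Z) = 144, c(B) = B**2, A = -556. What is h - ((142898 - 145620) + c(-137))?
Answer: -6699767067/417509 ≈ -16047.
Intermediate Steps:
h = -144/417509 (h = 144/(-417509) = 144*(-1/417509) = -144/417509 ≈ -0.00034490)
h - ((142898 - 145620) + c(-137)) = -144/417509 - ((142898 - 145620) + (-137)**2) = -144/417509 - (-2722 + 18769) = -144/417509 - 1*16047 = -144/417509 - 16047 = -6699767067/417509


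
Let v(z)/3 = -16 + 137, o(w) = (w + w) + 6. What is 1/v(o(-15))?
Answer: 1/363 ≈ 0.0027548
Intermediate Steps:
o(w) = 6 + 2*w (o(w) = 2*w + 6 = 6 + 2*w)
v(z) = 363 (v(z) = 3*(-16 + 137) = 3*121 = 363)
1/v(o(-15)) = 1/363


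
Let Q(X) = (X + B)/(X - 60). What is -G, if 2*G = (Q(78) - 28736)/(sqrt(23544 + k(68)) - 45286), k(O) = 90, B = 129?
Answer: -6407969/20204908 - 849*sqrt(2626)/40409816 ≈ -0.31823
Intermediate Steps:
Q(X) = (129 + X)/(-60 + X) (Q(X) = (X + 129)/(X - 60) = (129 + X)/(-60 + X))
G = -57449/(4*(-45286 + 3*sqrt(2626))) (G = (((129 + 78)/(-60 + 78) - 28736)/(sqrt(23544 + 90) - 45286))/2 = ((207/18 - 28736)/(sqrt(23634) - 45286))/2 = (((1/18)*207 - 28736)/(3*sqrt(2626) - 45286))/2 = ((23/2 - 28736)/(-45286 + 3*sqrt(2626)))/2 = (-57449/(2*(-45286 + 3*sqrt(2626))))/2 = -57449/(4*(-45286 + 3*sqrt(2626))) ≈ 0.31823)
-G = -(6407969/20204908 + 849*sqrt(2626)/40409816) = -6407969/20204908 - 849*sqrt(2626)/40409816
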